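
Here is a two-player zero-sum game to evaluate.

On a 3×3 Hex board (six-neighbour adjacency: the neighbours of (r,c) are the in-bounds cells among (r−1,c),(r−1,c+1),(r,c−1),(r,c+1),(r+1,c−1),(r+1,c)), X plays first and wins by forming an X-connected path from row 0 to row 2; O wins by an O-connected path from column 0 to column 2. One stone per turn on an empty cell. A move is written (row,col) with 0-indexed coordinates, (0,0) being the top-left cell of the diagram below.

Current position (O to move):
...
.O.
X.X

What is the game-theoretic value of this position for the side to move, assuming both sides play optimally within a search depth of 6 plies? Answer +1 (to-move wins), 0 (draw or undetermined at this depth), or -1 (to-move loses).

value(.../.O./X.X, O) = +1

p1 O@[.../.O./X.X]: (0,0)[O../.O./X.X]+1* (0,1)[.O./.O./X.X]+1 (0,2)[..O/.O./X.X]-1 (1,0)[.../OO./X.X]+1 (1,2)[.../.OO/X.X]-1 (2,1)[.../.O./XOX]-1
p2 X@[O../.O./X.X]: (0,1)[OX./.O./X.X]-1* (0,2)[O.X/.O./X.X]-1 (1,0)[O../XO./X.X]-1 (1,2)[O../.OX/X.X]-1 (2,1)[O../.O./XXX]-1
p3 O@[OX./.O./X.X]: (0,2)[OXO/.O./X.X]-1 (1,0)[OX./OO./X.X]+1* (1,2)[OX./.OO/X.X]-1 (2,1)[OX./.O./XOX]-1
p4 X@[OX./OO./X.X]: (0,2)[OXX/OO./X.X]-1* (1,2)[OX./OOX/X.X]-1 (2,1)[OX./OO./XXX]-1
p5 O@[OXX/OO./X.X]: (1,2)[OXX/OOO/X.X]+1* (2,1)[OXX/OO./XOX]-1
p6 X@[OXX/OOO/X.X] terminal -1; root [.../.O./X.X] d6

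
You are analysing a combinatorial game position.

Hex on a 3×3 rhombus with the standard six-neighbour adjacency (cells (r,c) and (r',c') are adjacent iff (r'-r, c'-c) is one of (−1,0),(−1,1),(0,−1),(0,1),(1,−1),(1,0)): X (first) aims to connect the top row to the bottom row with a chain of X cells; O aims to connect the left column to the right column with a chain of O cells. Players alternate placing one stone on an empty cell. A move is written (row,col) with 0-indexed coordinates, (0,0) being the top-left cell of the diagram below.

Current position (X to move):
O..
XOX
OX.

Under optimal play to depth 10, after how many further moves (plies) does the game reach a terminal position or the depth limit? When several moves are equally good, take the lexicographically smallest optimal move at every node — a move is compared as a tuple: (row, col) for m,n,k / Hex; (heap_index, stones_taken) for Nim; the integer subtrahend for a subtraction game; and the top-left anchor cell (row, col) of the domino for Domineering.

PV length from [O../XOX/OX.]: 1 ply

p1 X@[O../XOX/OX.]: (0,1)[OX./XOX/OX.]-1 (0,2)[O.X/XOX/OX.]+1* (2,2)[O../XOX/OXX]-1
p2 O@[O.X/XOX/OX.] terminal -1; root [O../XOX/OX.] d10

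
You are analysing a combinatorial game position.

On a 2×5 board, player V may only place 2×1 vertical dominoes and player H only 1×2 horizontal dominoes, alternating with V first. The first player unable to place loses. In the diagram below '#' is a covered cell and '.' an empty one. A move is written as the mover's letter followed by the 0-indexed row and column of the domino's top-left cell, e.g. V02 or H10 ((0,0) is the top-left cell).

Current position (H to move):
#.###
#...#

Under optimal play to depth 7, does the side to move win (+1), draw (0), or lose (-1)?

p1 H@[#.###/#...#]: H11[#.###/###.#]+1* H12[#.###/#.###]-1
p2 V@[#.###/###.#] terminal -1; root [#.###/#...#] d7

value(#.###/#...#, H) = +1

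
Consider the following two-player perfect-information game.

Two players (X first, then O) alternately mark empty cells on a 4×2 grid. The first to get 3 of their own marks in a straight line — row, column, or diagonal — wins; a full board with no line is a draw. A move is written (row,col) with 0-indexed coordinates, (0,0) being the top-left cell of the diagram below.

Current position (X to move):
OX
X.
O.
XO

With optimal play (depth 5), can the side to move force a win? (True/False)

X winning at [OX/X./O./XO]: False

p1 X@[OX/X./O./XO]: (1,1)[OX/XX/O./XO]+0* (2,1)[OX/X./OX/XO]+0
p2 O@[OX/XX/O./XO]: (2,1)[OX/XX/OO/XO]+0*
p3 X@[OX/XX/OO/XO] terminal +0; root [OX/X./O./XO] d5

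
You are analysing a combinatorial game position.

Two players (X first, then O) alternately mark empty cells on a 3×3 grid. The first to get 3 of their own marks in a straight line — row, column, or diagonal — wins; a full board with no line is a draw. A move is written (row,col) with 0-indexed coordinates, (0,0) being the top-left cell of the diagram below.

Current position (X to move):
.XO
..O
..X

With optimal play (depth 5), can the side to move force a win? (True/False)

X winning at [.XO/..O/..X]: True

[.XO/..O/..X] X move#1: (0,0):-1/XXO/..O/..X, (1,0):+1/.XO/X.O/..X*, (1,1):+1/.XO/.XO/..X, (2,0):+1/.XO/..O/X.X, (2,1):+1/.XO/..O/.XX
[.XO/X.O/..X] O move#2: (0,0):-1/OXO/X.O/..X*, (1,1):-1/.XO/XOO/..X, (2,0):-1/.XO/X.O/O.X, (2,1):-1/.XO/X.O/.OX
[OXO/X.O/..X] X move#3: (1,1):+0/OXO/XXO/..X, (2,0):+0/OXO/X.O/X.X, (2,1):+1/OXO/X.O/.XX*
[OXO/X.O/.XX] O move#4: (1,1):-1/OXO/XOO/.XX*, (2,0):-1/OXO/X.O/OXX
[OXO/XOO/.XX] X move#5: (2,0):+1/OXO/XOO/XXX*
[OXO/XOO/XXX] end (terminal -1, O#6); searched .XO/..O/..X to 5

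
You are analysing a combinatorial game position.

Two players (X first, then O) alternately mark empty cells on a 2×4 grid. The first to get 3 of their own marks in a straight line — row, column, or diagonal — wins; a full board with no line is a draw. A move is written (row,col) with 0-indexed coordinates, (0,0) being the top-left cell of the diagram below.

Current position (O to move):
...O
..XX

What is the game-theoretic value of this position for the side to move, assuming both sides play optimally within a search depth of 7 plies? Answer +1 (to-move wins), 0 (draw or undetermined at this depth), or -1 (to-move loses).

p1 O@[...O/..XX]: (0,0)[O..O/..XX]-1 (0,1)[.O.O/..XX]-1 (0,2)[..OO/..XX]-1 (1,0)[...O/O.XX]-1 (1,1)[...O/.OXX]+0*
p2 X@[...O/.OXX]: (0,0)[X..O/.OXX]+0* (0,1)[.X.O/.OXX]+0 (0,2)[..XO/.OXX]+0 (1,0)[...O/XOXX]+0
p3 O@[X..O/.OXX]: (0,1)[XO.O/.OXX]+0* (0,2)[X.OO/.OXX]+0 (1,0)[X..O/OOXX]+0
p4 X@[XO.O/.OXX]: (0,2)[XOXO/.OXX]+0* (1,0)[XO.O/XOXX]-1
p5 O@[XOXO/.OXX]: (1,0)[XOXO/OOXX]+0*
p6 X@[XOXO/OOXX] terminal +0; root [...O/..XX] d7

value(...O/..XX, O) = 0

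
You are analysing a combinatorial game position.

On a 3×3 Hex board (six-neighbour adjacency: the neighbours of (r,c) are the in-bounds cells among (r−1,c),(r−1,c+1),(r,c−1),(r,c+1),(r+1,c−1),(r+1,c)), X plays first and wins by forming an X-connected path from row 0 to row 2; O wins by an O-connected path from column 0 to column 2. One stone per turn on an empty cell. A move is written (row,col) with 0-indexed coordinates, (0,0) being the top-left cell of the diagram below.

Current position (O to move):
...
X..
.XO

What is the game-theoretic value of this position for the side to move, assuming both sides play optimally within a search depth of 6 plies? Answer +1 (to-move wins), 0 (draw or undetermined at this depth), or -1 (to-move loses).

value(.../X../.XO, O) = -1

p1 O@[.../X../.XO]: (0,0)[O../X../.XO]-1* (0,1)[.O./X../.XO]-1 (0,2)[..O/X../.XO]-1 (1,1)[.../XO./.XO]-1 (1,2)[.../X.O/.XO]-1 (2,0)[.../X../OXO]-1
p2 X@[O../X../.XO]: (0,1)[OX./X../.XO]+1* (0,2)[O.X/X../.XO]+1 (1,1)[O../XX./.XO]+1 (1,2)[O../X.X/.XO]+1 (2,0)[O../X../XXO]+1
p3 O@[OX./X../.XO]: (0,2)[OXO/X../.XO]-1* (1,1)[OX./XO./.XO]-1 (1,2)[OX./X.O/.XO]-1 (2,0)[OX./X../OXO]-1
p4 X@[OXO/X../.XO]: (1,1)[OXO/XX./.XO]+1* (1,2)[OXO/X.X/.XO]+1 (2,0)[OXO/X../XXO]+1
p5 O@[OXO/XX./.XO] terminal -1; root [.../X../.XO] d6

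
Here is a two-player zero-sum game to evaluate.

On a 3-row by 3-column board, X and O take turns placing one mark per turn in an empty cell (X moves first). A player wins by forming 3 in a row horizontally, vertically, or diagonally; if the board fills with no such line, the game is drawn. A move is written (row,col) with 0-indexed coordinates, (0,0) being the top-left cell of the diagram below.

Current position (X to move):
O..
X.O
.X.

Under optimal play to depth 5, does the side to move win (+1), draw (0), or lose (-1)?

value(O../X.O/.X., X) = 0

p1 X@[O../X.O/.X.]: (0,1)[OX./X.O/.X.]+0* (0,2)[O.X/X.O/.X.]+0 (1,1)[O../XXO/.X.]+0 (2,0)[O../X.O/XX.]-1 (2,2)[O../X.O/.XX]+0
p2 O@[OX./X.O/.X.]: (0,2)[OXO/X.O/.X.]-1 (1,1)[OX./XOO/.X.]+0* (2,0)[OX./X.O/OX.]-1 (2,2)[OX./X.O/.XO]-1
p3 X@[OX./XOO/.X.]: (0,2)[OXX/XOO/.X.]-1 (2,0)[OX./XOO/XX.]-1 (2,2)[OX./XOO/.XX]+0*
p4 O@[OX./XOO/.XX]: (0,2)[OXO/XOO/.XX]-1 (2,0)[OX./XOO/OXX]+0*
p5 X@[OX./XOO/OXX]: (0,2)[OXX/XOO/OXX]+0*
p6 O@[OXX/XOO/OXX] terminal +0; root [O../X.O/.X.] d5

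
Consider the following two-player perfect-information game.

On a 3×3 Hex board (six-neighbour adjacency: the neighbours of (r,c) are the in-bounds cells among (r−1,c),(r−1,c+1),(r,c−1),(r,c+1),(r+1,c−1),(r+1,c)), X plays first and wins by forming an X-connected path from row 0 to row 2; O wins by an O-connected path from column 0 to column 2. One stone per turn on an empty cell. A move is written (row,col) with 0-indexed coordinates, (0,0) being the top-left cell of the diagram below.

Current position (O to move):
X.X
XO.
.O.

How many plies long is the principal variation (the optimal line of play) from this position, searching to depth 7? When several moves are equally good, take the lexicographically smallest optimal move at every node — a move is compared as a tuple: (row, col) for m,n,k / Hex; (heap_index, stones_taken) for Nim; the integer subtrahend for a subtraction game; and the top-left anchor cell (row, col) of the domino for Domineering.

PV length from [X.X/XO./.O.]: 3 plies

[X.X/XO./.O.] O move#1: (0,1):-1/XOX/XO./.O., (1,2):-1/X.X/XOO/.O., (2,0):+1/X.X/XO./OO.*, (2,2):-1/X.X/XO./.OO
[X.X/XO./OO.] X move#2: (0,1):-1/XXX/XO./OO.*, (1,2):-1/X.X/XOX/OO., (2,2):-1/X.X/XO./OOX
[XXX/XO./OO.] O move#3: (1,2):+1/XXX/XOO/OO.*, (2,2):+1/XXX/XO./OOO
[XXX/XOO/OO.] end (terminal -1, X#4); searched X.X/XO./.O. to 7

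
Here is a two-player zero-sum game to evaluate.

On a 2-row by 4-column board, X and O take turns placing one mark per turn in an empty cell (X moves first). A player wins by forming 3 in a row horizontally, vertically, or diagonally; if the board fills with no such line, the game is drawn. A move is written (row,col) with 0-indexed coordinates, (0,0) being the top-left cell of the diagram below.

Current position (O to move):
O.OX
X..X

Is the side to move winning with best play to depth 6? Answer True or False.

p1 O@[O.OX/X..X]: (0,1)[OOOX/X..X]+1* (1,1)[O.OX/XO.X]+0 (1,2)[O.OX/X.OX]+0
p2 X@[OOOX/X..X] terminal -1; root [O.OX/X..X] d6

O winning at [O.OX/X..X]: True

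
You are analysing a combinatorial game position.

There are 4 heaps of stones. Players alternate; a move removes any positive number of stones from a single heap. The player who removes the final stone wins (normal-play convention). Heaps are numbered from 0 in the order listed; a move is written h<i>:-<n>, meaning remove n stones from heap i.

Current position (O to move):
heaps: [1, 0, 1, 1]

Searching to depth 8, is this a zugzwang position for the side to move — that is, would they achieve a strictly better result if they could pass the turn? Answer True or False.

zugzwang((1,0,1,1), O) = False

p1 O@[(1,0,1,1)]: h0:-1[(0,0,1,1)]+1* h2:-1[(1,0,0,1)]+1 h3:-1[(1,0,1,0)]+1
p2 X@[(0,0,1,1)]: h2:-1[(0,0,0,1)]-1* h3:-1[(0,0,1,0)]-1
p3 O@[(0,0,0,1)]: h3:-1[(0,0,0,0)]+1*
p4 X@[(0,0,0,0)] terminal -1; root [(1,0,1,1)] d8
if O skipped the turn, X would face:
~ p1 X@[(1,0,1,1)]: h0:-1[(0,0,1,1)]+1* h2:-1[(1,0,0,1)]+1 h3:-1[(1,0,1,0)]+1
~ p2 O@[(0,0,1,1)]: h2:-1[(0,0,0,1)]-1* h3:-1[(0,0,1,0)]-1
~ p3 X@[(0,0,0,1)]: h3:-1[(0,0,0,0)]+1*
~ p4 O@[(0,0,0,0)] terminal -1; root [(1,0,1,1)] d8
compare (O): move=+1 vs pass=-1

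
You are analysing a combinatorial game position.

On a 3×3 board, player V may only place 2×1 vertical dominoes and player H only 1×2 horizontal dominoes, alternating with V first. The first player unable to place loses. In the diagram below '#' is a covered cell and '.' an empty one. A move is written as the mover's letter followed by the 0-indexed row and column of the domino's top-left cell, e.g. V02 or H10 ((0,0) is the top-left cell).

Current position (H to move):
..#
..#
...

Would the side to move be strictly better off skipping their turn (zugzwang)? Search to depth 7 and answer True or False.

zugzwang(..#/..#/..., H) = False

[..#/..#/...] H move#1: H00:-1/###/..#/..., H10:+1/..#/###/...*, H20:-1/..#/..#/##., H21:-1/..#/..#/.##
[..#/###/...] end (terminal -1, V#2); searched ..#/..#/... to 7
pass branch (V moves first from the same position):
  | [..#/..#/...] V move#1: V00:+1/#.#/#.#/...*, V01:+1/.##/.##/..., V10:+1/..#/#.#/#.., V11:+1/..#/.##/.#.
  | [#.#/#.#/...] H move#2: H20:-1/#.#/#.#/##.*, H21:-1/#.#/#.#/.##
  | [#.#/#.#/##.] V move#3: V01:+1/###/###/##.*
  | [###/###/##.] end (terminal -1, H#4); searched ..#/..#/... to 7
H moving scores +1; H passing scores -1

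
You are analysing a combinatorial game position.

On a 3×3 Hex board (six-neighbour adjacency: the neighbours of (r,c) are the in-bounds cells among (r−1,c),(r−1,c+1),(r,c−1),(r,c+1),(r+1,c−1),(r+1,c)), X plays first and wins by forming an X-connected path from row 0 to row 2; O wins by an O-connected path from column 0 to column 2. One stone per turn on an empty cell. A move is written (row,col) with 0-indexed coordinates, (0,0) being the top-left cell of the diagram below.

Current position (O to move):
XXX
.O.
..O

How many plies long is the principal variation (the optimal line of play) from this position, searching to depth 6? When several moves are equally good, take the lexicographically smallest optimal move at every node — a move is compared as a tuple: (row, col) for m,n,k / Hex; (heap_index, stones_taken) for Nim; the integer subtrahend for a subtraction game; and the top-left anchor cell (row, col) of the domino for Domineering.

ply 1, O at XXX/.O./..O | (1,0)=+1→XXX/OO./..O*; (1,2)=+1→XXX/.OO/..O; (2,0)=+1→XXX/.O./O.O; (2,1)=+1→XXX/.O./.OO
ply 2, X at XXX/OO./..O | (1,2)=-1→XXX/OOX/..O*; (2,0)=-1→XXX/OO./X.O; (2,1)=-1→XXX/OO./.XO
ply 3, O at XXX/OOX/..O | (2,0)=-1→XXX/OOX/O.O; (2,1)=+1→XXX/OOX/.OO*
ply 4: XXX/OOX/.OO is terminal -1 (X); from XXX/.O./..O depth 6

PV length from [XXX/.O./..O]: 3 plies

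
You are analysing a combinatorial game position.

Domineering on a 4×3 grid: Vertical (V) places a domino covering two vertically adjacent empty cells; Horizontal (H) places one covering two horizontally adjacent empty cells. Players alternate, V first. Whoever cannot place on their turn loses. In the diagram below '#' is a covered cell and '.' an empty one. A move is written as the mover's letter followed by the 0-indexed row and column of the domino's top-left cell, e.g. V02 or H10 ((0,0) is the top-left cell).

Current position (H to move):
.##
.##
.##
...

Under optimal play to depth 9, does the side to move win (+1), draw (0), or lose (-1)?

value(.##/.##/.##/..., H) = -1

ply 1, H at .##/.##/.##/... | H30=-1→.##/.##/.##/##.*; H31=-1→.##/.##/.##/.##
ply 2, V at .##/.##/.##/##. | V00=+1→###/###/.##/##.*; V10=+1→.##/###/###/##.
ply 3: ###/###/.##/##. is terminal -1 (H); from .##/.##/.##/... depth 9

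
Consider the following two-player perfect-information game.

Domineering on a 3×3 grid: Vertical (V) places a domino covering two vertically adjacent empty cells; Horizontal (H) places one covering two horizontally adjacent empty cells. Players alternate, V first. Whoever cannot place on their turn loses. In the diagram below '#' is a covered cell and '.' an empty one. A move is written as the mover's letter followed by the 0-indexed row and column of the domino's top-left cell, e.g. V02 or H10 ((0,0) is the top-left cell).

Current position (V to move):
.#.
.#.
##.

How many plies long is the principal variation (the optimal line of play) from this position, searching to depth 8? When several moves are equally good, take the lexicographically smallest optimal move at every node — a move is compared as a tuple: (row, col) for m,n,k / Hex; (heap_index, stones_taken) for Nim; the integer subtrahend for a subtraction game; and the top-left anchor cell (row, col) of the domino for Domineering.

p1 V@[.#./.#./##.]: V00[##./##./##.]+1* V02[.##/.##/##.]+1 V12[.#./.##/###]+1
p2 H@[##./##./##.] terminal -1; root [.#./.#./##.] d8

PV length from [.#./.#./##.]: 1 ply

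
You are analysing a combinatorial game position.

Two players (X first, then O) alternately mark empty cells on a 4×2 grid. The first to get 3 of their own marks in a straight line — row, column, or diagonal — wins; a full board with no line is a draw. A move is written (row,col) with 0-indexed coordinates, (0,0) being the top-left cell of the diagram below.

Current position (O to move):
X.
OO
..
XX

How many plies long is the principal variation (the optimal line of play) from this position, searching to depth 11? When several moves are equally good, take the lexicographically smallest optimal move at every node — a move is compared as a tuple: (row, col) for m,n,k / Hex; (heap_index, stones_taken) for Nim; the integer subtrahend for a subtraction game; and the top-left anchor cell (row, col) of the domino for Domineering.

ply 1, O at X./OO/../XX | (0,1)=+0→XO/OO/../XX*; (2,0)=+0→X./OO/O./XX; (2,1)=+0→X./OO/.O/XX
ply 2, X at XO/OO/../XX | (2,0)=-1→XO/OO/X./XX; (2,1)=+0→XO/OO/.X/XX*
ply 3, O at XO/OO/.X/XX | (2,0)=+0→XO/OO/OX/XX*
ply 4: XO/OO/OX/XX is terminal +0 (X); from X./OO/../XX depth 11

PV length from [X./OO/../XX]: 3 plies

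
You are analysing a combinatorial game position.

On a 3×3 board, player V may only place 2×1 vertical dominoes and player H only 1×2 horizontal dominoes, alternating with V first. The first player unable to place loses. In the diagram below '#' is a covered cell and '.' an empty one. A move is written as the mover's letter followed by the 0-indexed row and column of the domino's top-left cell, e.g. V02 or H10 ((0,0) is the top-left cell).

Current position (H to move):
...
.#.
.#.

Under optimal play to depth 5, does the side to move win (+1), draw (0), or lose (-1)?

p1 H@[.../.#./.#.]: H00[##./.#./.#.]-1* H01[.##/.#./.#.]-1
p2 V@[##./.#./.#.]: V02[###/.##/.#.]+1* V10[##./##./##.]+1 V12[##./.##/.##]+1
p3 H@[###/.##/.#.] terminal -1; root [.../.#./.#.] d5

value(.../.#./.#., H) = -1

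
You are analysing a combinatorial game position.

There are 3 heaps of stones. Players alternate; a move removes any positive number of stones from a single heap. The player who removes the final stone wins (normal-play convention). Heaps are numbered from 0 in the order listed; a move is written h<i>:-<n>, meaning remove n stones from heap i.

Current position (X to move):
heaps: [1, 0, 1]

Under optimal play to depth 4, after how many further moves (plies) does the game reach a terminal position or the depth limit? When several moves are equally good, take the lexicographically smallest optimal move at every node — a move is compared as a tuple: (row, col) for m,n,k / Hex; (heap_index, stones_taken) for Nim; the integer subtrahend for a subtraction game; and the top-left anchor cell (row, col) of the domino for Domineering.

PV length from [(1,0,1)]: 2 plies

p1 X@[(1,0,1)]: h0:-1[(0,0,1)]-1* h2:-1[(1,0,0)]-1
p2 O@[(0,0,1)]: h2:-1[(0,0,0)]+1*
p3 X@[(0,0,0)] terminal -1; root [(1,0,1)] d4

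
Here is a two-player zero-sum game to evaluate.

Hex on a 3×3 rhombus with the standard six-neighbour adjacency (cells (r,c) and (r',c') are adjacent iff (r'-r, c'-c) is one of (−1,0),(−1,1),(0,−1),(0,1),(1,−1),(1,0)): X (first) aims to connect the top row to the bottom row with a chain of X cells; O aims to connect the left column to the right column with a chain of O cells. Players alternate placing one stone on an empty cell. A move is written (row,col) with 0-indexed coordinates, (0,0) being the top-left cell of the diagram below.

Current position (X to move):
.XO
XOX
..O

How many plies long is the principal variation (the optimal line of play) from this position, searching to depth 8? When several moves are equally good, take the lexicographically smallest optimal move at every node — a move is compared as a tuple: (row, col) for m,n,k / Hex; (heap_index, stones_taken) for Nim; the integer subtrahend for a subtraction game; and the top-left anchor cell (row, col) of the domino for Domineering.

PV length from [.XO/XOX/..O]: 1 ply

[.XO/XOX/..O] X move#1: (0,0):-1/XXO/XOX/..O, (2,0):+1/.XO/XOX/X.O*, (2,1):-1/.XO/XOX/.XO
[.XO/XOX/X.O] end (terminal -1, O#2); searched .XO/XOX/..O to 8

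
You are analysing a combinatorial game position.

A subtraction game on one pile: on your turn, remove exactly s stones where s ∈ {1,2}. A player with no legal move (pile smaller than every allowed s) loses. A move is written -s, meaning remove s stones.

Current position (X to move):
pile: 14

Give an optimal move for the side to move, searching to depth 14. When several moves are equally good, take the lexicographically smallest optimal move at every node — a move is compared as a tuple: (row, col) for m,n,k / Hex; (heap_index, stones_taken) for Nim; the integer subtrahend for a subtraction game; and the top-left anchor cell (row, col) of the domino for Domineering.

X's best at [14]: -2

ply 1, X at 14 | -1=-1→13; -2=+1→12*
ply 2, O at 12 | -1=-1→11*; -2=-1→10
ply 3, X at 11 | -1=-1→10; -2=+1→9*
ply 4, O at 9 | -1=-1→8*; -2=-1→7
ply 5, X at 8 | -1=-1→7; -2=+1→6*
ply 6, O at 6 | -1=-1→5*; -2=-1→4
ply 7, X at 5 | -1=-1→4; -2=+1→3*
ply 8, O at 3 | -1=-1→2*; -2=-1→1
ply 9, X at 2 | -1=-1→1; -2=+1→0*
ply 10: 0 is terminal -1 (O); from 14 depth 14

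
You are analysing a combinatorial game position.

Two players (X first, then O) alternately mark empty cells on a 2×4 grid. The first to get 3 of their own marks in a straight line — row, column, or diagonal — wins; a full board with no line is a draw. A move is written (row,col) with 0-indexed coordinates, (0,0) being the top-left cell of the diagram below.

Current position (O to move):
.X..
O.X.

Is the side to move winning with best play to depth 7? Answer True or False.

p1 O@[.X../O.X.]: (0,0)[OX../O.X.]+0* (0,2)[.XO./O.X.]+0 (0,3)[.X.O/O.X.]+0 (1,1)[.X../OOX.]-1 (1,3)[.X../O.XO]-1
p2 X@[OX../O.X.]: (0,2)[OXX./O.X.]+0* (0,3)[OX.X/O.X.]+0 (1,1)[OX../OXX.]+0 (1,3)[OX../O.XX]+0
p3 O@[OXX./O.X.]: (0,3)[OXXO/O.X.]+0* (1,1)[OXX./OOX.]-1 (1,3)[OXX./O.XO]-1
p4 X@[OXXO/O.X.]: (1,1)[OXXO/OXX.]+0* (1,3)[OXXO/O.XX]+0
p5 O@[OXXO/OXX.]: (1,3)[OXXO/OXXO]+0*
p6 X@[OXXO/OXXO] terminal +0; root [.X../O.X.] d7

O winning at [.X../O.X.]: False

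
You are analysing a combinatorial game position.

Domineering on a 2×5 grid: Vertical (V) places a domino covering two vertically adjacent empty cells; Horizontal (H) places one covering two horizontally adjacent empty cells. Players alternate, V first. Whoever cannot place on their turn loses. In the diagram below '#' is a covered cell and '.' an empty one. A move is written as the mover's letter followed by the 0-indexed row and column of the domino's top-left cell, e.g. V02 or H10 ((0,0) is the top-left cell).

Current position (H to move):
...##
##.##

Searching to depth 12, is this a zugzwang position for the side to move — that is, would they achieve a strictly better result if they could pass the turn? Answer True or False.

ply 1, H at ...##/##.## | H00=-1→##.##/##.##; H01=+1→.####/##.##*
ply 2: .####/##.## is terminal -1 (V); from ...##/##.## depth 12
suppose H passes — search the same position with V to move:
pass> ply 1, V at ...##/##.## | V02=-1→..###/#####*
pass> ply 2, H at ..###/##### | H00=+1→#####/#####*
pass> ply 3: #####/##### is terminal -1 (V); from ...##/##.## depth 12
for H: play +1, pass +1

zugzwang(...##/##.##, H) = False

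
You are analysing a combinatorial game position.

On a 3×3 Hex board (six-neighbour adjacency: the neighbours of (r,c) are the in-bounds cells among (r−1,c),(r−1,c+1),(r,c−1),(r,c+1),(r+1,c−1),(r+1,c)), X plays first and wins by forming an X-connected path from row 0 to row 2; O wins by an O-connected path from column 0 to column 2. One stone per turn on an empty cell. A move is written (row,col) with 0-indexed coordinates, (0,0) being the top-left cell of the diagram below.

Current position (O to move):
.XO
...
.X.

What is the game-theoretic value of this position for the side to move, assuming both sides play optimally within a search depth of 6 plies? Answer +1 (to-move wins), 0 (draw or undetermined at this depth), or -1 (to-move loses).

ply 1, O at .XO/.../.X. | (0,0)=-1→OXO/.../.X.; (1,0)=-1→.XO/O../.X.; (1,1)=+1→.XO/.O./.X.*; (1,2)=-1→.XO/..O/.X.; (2,0)=-1→.XO/.../OX.; (2,2)=-1→.XO/.../.XO
ply 2, X at .XO/.O./.X. | (0,0)=-1→XXO/.O./.X.*; (1,0)=-1→.XO/XO./.X.; (1,2)=-1→.XO/.OX/.X.; (2,0)=-1→.XO/.O./XX.; (2,2)=-1→.XO/.O./.XX
ply 3, O at XXO/.O./.X. | (1,0)=+1→XXO/OO./.X.*; (1,2)=+1→XXO/.OO/.X.; (2,0)=+1→XXO/.O./OX.; (2,2)=+1→XXO/.O./.XO
ply 4: XXO/OO./.X. is terminal -1 (X); from .XO/.../.X. depth 6

value(.XO/.../.X., O) = +1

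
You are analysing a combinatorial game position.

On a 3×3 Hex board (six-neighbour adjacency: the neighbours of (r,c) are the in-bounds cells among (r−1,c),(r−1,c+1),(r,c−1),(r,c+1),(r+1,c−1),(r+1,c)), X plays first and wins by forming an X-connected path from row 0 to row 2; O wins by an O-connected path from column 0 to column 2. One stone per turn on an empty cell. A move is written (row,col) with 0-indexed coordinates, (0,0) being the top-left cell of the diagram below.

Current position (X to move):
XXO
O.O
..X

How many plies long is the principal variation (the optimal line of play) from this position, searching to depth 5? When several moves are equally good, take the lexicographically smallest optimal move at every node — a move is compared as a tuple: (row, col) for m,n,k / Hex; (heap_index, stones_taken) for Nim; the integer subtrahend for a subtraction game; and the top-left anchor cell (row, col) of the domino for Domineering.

PV length from [XXO/O.O/..X]: 3 plies

p1 X@[XXO/O.O/..X]: (1,1)[XXO/OXO/..X]+1* (2,0)[XXO/O.O/X.X]-1 (2,1)[XXO/O.O/.XX]-1
p2 O@[XXO/OXO/..X]: (2,0)[XXO/OXO/O.X]-1* (2,1)[XXO/OXO/.OX]-1
p3 X@[XXO/OXO/O.X]: (2,1)[XXO/OXO/OXX]+1*
p4 O@[XXO/OXO/OXX] terminal -1; root [XXO/O.O/..X] d5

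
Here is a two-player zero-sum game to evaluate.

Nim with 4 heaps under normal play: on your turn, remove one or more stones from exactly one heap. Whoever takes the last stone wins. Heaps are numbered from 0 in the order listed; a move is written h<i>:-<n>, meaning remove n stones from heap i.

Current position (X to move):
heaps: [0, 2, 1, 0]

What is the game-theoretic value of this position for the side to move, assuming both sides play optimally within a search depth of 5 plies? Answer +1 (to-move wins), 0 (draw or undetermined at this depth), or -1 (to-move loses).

value((0,2,1,0), X) = +1

ply 1, X at (0,2,1,0) | h1:-1=+1→(0,1,1,0)*; h1:-2=-1→(0,0,1,0); h2:-1=-1→(0,2,0,0)
ply 2, O at (0,1,1,0) | h1:-1=-1→(0,0,1,0)*; h2:-1=-1→(0,1,0,0)
ply 3, X at (0,0,1,0) | h2:-1=+1→(0,0,0,0)*
ply 4: (0,0,0,0) is terminal -1 (O); from (0,2,1,0) depth 5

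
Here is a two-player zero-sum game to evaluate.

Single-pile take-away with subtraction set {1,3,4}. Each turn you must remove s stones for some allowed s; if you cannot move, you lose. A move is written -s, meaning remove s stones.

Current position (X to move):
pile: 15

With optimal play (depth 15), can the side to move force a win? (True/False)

p1 X@[15]: -1[14]+1* -3[12]-1 -4[11]-1
p2 O@[14]: -1[13]-1* -3[11]-1 -4[10]-1
p3 X@[13]: -1[12]-1 -3[10]-1 -4[9]+1*
p4 O@[9]: -1[8]-1* -3[6]-1 -4[5]-1
p5 X@[8]: -1[7]+1* -3[5]-1 -4[4]-1
p6 O@[7]: -1[6]-1* -3[4]-1 -4[3]-1
p7 X@[6]: -1[5]-1 -3[3]-1 -4[2]+1*
p8 O@[2]: -1[1]-1*
p9 X@[1]: -1[0]+1*
p10 O@[0] terminal -1; root [15] d15

X winning at [15]: True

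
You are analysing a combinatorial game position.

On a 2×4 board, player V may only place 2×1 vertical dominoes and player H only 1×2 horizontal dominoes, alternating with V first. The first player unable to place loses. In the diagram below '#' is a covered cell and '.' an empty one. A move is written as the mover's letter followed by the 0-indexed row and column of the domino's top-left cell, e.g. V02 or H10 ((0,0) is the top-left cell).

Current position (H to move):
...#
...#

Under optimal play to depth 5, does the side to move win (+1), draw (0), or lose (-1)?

value(...#/...#, H) = +1

p1 H@[...#/...#]: H00[##.#/...#]+1* H01[.###/...#]+1 H10[...#/##.#]+1 H11[...#/.###]+1
p2 V@[##.#/...#]: V02[####/..##]-1*
p3 H@[####/..##]: H10[####/####]+1*
p4 V@[####/####] terminal -1; root [...#/...#] d5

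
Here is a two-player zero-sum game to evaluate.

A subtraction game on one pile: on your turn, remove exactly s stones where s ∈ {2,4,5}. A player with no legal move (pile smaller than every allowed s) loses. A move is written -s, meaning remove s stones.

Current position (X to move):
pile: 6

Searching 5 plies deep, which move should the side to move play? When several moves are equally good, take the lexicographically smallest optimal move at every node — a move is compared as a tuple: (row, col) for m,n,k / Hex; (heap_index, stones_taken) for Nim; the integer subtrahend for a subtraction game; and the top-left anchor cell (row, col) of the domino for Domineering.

[6] X move#1: -2:-1/4, -4:-1/2, -5:+1/1*
[1] end (terminal -1, O#2); searched 6 to 5

X's best at [6]: -5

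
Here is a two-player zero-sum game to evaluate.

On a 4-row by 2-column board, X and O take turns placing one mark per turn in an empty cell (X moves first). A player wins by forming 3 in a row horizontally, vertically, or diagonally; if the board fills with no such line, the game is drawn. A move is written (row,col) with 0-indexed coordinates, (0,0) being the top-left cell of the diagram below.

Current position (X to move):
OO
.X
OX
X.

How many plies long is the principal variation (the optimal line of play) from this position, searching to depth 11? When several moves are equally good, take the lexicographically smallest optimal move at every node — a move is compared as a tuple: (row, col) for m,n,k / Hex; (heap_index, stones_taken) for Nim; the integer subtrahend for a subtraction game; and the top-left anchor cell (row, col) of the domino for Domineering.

PV length from [OO/.X/OX/X.]: 1 ply

[OO/.X/OX/X.] X move#1: (1,0):+0/OO/XX/OX/X., (3,1):+1/OO/.X/OX/XX*
[OO/.X/OX/XX] end (terminal -1, O#2); searched OO/.X/OX/X. to 11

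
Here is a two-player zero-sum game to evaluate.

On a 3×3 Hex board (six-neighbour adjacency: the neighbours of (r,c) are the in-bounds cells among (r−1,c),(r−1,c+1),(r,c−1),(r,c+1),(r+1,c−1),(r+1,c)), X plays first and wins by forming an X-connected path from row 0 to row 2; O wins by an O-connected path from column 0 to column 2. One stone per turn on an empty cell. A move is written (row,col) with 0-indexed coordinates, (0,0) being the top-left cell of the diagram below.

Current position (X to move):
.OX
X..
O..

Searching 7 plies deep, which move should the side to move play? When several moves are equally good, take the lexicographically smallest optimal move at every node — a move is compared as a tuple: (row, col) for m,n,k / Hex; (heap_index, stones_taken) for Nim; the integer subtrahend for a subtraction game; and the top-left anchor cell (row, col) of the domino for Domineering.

ply 1, X at .OX/X../O.. | (0,0)=-1→XOX/X../O..; (1,1)=-1→.OX/XX./O..; (1,2)=+1→.OX/X.X/O..*; (2,1)=+1→.OX/X../OX.; (2,2)=-1→.OX/X../O.X
ply 2, O at .OX/X.X/O.. | (0,0)=-1→OOX/X.X/O..*; (1,1)=-1→.OX/XOX/O..; (2,1)=-1→.OX/X.X/OO.; (2,2)=-1→.OX/X.X/O.O
ply 3, X at OOX/X.X/O.. | (1,1)=+1→OOX/XXX/O..*; (2,1)=+1→OOX/X.X/OX.; (2,2)=+1→OOX/X.X/O.X
ply 4, O at OOX/XXX/O.. | (2,1)=-1→OOX/XXX/OO.*; (2,2)=-1→OOX/XXX/O.O
ply 5, X at OOX/XXX/OO. | (2,2)=+1→OOX/XXX/OOX*
ply 6: OOX/XXX/OOX is terminal -1 (O); from .OX/X../O.. depth 7

X's best at [.OX/X../O..]: (1,2)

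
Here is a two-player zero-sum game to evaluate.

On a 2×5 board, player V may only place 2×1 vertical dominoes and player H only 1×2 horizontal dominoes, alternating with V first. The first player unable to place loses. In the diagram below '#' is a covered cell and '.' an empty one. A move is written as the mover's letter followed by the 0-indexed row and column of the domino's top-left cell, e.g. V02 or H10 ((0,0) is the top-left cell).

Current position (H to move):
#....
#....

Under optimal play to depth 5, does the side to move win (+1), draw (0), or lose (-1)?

value(#..../#...., H) = +1

ply 1, H at #..../#.... | H01=-1→###../#....; H02=+1→#.##./#....*; H03=-1→#..##/#....; H11=-1→#..../###..; H12=+1→#..../#.##.; H13=-1→#..../#..##
ply 2, V at #.##./#.... | V01=-1→####./##...*; V04=-1→#.###/#...#
ply 3, H at ####./##... | H12=-1→####./####.; H13=+1→####./##.##*
ply 4: ####./##.## is terminal -1 (V); from #..../#.... depth 5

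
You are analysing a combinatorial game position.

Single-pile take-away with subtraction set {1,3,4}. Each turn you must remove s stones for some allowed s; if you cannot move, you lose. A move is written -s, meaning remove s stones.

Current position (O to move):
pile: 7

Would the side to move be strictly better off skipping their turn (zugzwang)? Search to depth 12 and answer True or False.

[7] O move#1: -1:-1/6*, -3:-1/4, -4:-1/3
[6] X move#2: -1:-1/5, -3:-1/3, -4:+1/2*
[2] O move#3: -1:-1/1*
[1] X move#4: -1:+1/0*
[0] end (terminal -1, O#5); searched 7 to 12
suppose O passes — search the same position with X to move:
pass> [7] X move#1: -1:-1/6*, -3:-1/4, -4:-1/3
pass> [6] O move#2: -1:-1/5, -3:-1/3, -4:+1/2*
pass> [2] X move#3: -1:-1/1*
pass> [1] O move#4: -1:+1/0*
pass> [0] end (terminal -1, X#5); searched 7 to 12
for O: play -1, pass +1

zugzwang(7, O) = True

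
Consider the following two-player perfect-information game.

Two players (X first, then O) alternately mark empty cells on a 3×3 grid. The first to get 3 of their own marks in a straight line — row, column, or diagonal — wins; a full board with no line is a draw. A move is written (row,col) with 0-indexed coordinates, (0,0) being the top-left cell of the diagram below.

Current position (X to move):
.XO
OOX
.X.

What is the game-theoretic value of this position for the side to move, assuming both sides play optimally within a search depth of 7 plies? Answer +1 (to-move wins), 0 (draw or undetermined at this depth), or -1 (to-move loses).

value(.XO/OOX/.X., X) = 0

[.XO/OOX/.X.] X move#1: (0,0):-1/XXO/OOX/.X., (2,0):+0/.XO/OOX/XX.*, (2,2):-1/.XO/OOX/.XX
[.XO/OOX/XX.] O move#2: (0,0):-1/OXO/OOX/XX., (2,2):+0/.XO/OOX/XXO*
[.XO/OOX/XXO] X move#3: (0,0):+0/XXO/OOX/XXO*
[XXO/OOX/XXO] end (terminal +0, O#4); searched .XO/OOX/.X. to 7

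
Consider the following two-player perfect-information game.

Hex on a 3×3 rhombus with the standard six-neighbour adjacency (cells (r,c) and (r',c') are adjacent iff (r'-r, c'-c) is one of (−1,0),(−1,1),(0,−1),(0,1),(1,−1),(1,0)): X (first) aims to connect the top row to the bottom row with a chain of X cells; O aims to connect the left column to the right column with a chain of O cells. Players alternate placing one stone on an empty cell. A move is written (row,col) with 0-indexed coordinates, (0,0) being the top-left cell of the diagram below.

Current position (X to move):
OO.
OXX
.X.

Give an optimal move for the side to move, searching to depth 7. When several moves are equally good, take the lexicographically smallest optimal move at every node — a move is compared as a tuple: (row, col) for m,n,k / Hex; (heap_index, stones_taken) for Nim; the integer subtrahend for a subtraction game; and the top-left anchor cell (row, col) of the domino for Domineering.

X's best at [OO./OXX/.X.]: (0,2)

[OO./OXX/.X.] X move#1: (0,2):+1/OOX/OXX/.X.*, (2,0):-1/OO./OXX/XX., (2,2):-1/OO./OXX/.XX
[OOX/OXX/.X.] end (terminal -1, O#2); searched OO./OXX/.X. to 7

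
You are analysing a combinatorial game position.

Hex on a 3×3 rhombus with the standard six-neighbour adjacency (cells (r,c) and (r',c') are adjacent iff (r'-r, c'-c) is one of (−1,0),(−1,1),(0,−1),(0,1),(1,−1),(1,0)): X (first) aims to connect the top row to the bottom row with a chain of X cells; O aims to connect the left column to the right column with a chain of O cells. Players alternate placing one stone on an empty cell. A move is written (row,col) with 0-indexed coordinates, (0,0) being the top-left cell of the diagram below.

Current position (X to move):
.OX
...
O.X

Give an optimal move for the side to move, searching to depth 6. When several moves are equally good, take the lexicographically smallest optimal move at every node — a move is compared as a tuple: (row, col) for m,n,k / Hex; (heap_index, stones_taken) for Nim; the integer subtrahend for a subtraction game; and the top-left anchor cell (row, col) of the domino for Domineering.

X's best at [.OX/.../O.X]: (1,1)

p1 X@[.OX/.../O.X]: (0,0)[XOX/.../O.X]-1 (1,0)[.OX/X../O.X]-1 (1,1)[.OX/.X./O.X]+1* (1,2)[.OX/..X/O.X]+1 (2,1)[.OX/.../OXX]+1
p2 O@[.OX/.X./O.X]: (0,0)[OOX/.X./O.X]-1* (1,0)[.OX/OX./O.X]-1 (1,2)[.OX/.XO/O.X]-1 (2,1)[.OX/.X./OOX]-1
p3 X@[OOX/.X./O.X]: (1,0)[OOX/XX./O.X]+1* (1,2)[OOX/.XX/O.X]+1 (2,1)[OOX/.X./OXX]+1
p4 O@[OOX/XX./O.X]: (1,2)[OOX/XXO/O.X]-1* (2,1)[OOX/XX./OOX]-1
p5 X@[OOX/XXO/O.X]: (2,1)[OOX/XXO/OXX]+1*
p6 O@[OOX/XXO/OXX] terminal -1; root [.OX/.../O.X] d6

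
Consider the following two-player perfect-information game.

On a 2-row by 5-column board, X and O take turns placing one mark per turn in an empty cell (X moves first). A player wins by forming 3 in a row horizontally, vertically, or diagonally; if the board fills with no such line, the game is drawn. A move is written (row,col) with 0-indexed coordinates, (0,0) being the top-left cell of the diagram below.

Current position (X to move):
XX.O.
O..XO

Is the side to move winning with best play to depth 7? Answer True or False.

X winning at [XX.O./O..XO]: True

p1 X@[XX.O./O..XO]: (0,2)[XXXO./O..XO]+1* (0,4)[XX.OX/O..XO]+0 (1,1)[XX.O./OX.XO]+1 (1,2)[XX.O./O.XXO]+1
p2 O@[XXXO./O..XO] terminal -1; root [XX.O./O..XO] d7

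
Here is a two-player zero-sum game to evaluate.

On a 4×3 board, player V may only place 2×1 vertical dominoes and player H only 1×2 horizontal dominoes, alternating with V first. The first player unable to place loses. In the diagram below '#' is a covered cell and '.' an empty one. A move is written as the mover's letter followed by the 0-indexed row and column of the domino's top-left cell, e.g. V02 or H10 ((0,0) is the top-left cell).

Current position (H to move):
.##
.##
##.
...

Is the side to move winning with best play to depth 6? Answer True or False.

H winning at [.##/.##/##./...]: False

[.##/.##/##./...] H move#1: H30:-1/.##/.##/##./##.*, H31:-1/.##/.##/##./.##
[.##/.##/##./##.] V move#2: V00:+1/###/###/##./##.*, V22:+1/.##/.##/###/###
[###/###/##./##.] end (terminal -1, H#3); searched .##/.##/##./... to 6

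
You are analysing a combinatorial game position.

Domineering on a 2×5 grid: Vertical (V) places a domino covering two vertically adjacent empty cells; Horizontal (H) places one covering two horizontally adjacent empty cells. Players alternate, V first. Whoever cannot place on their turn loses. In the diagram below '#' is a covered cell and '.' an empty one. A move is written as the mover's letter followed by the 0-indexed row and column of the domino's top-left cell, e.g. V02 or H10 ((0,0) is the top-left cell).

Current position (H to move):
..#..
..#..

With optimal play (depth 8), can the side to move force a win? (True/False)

p1 H@[..#../..#..]: H00[###../..#..]-1* H03[..###/..#..]-1 H10[..#../###..]-1 H13[..#../..###]-1
p2 V@[###../..#..]: V03[####./..##.]+1* V04[###.#/..#.#]+1
p3 H@[####./..##.]: H10[####./####.]-1*
p4 V@[####./####.]: V04[#####/#####]+1*
p5 H@[#####/#####] terminal -1; root [..#../..#..] d8

H winning at [..#../..#..]: False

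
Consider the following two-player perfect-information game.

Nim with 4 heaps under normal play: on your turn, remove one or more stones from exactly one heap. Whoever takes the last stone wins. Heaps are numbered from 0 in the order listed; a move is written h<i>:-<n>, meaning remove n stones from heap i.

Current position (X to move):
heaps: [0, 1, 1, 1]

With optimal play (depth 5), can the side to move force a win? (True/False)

p1 X@[(0,1,1,1)]: h1:-1[(0,0,1,1)]+1* h2:-1[(0,1,0,1)]+1 h3:-1[(0,1,1,0)]+1
p2 O@[(0,0,1,1)]: h2:-1[(0,0,0,1)]-1* h3:-1[(0,0,1,0)]-1
p3 X@[(0,0,0,1)]: h3:-1[(0,0,0,0)]+1*
p4 O@[(0,0,0,0)] terminal -1; root [(0,1,1,1)] d5

X winning at [(0,1,1,1)]: True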